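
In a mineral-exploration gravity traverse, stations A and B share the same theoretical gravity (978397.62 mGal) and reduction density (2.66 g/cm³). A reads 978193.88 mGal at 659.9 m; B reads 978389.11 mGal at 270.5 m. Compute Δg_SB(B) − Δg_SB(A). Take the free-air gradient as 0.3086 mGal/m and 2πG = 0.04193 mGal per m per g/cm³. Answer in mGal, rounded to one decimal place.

118.5

Δg_SB(A) = 978193.88 − 978397.62 + 0.3086×659.9 − 0.04193×2.66×659.9 = -73.70 mGal
Δg_SB(B) = 978389.11 − 978397.62 + 0.3086×270.5 − 0.04193×2.66×270.5 = 44.80 mGal
Difference = 44.80 − (-73.70) = 118.50 mGal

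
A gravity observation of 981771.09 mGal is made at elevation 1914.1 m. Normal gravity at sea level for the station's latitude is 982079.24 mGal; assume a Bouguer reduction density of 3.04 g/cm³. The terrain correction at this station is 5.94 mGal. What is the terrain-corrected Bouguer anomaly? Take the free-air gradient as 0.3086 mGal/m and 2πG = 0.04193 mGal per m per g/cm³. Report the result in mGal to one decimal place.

Free-air correction = 0.3086 × 1914.1 = 590.69 mGal
Free-air anomaly = 981771.09 − 982079.24 + (590.69) = 282.54 mGal
Bouguer slab correction = 0.04193 × 3.04 × 1914.1 = 243.98 mGal
Simple Bouguer anomaly = 282.54 − (243.98) = 38.56 mGal
Complete Bouguer anomaly = 38.56 + 5.94 = 44.50 mGal

44.5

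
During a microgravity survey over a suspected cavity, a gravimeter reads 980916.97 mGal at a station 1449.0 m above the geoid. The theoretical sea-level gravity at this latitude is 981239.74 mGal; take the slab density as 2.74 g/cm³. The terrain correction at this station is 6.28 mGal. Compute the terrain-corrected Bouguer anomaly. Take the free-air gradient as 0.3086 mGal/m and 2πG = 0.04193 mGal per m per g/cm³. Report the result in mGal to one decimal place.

-35.8

Free-air correction = 0.3086 × 1449.0 = 447.16 mGal
Free-air anomaly = 980916.97 − 981239.74 + (447.16) = 124.39 mGal
Bouguer slab correction = 0.04193 × 2.74 × 1449.0 = 166.47 mGal
Simple Bouguer anomaly = 124.39 − (166.47) = -42.08 mGal
Complete Bouguer anomaly = -42.08 + 6.28 = -35.80 mGal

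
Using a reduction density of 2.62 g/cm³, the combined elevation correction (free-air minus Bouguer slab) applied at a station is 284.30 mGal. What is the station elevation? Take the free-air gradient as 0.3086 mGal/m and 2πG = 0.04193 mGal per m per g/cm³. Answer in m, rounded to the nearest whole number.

Combined gradient = 0.3086 − 0.04193 × 2.62 = 0.1987434 mGal/m
h = 284.30 / 0.1987434 = 1430.49 m

1430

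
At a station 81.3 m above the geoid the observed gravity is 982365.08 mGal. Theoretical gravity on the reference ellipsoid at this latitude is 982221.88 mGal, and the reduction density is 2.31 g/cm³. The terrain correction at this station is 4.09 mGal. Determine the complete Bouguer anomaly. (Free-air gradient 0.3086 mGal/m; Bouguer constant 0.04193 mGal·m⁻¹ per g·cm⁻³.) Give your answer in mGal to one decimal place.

Free-air correction = 0.3086 × 81.3 = 25.09 mGal
Free-air anomaly = 982365.08 − 982221.88 + (25.09) = 168.29 mGal
Bouguer slab correction = 0.04193 × 2.31 × 81.3 = 7.87 mGal
Simple Bouguer anomaly = 168.29 − (7.87) = 160.42 mGal
Complete Bouguer anomaly = 160.42 + 4.09 = 164.51 mGal

164.5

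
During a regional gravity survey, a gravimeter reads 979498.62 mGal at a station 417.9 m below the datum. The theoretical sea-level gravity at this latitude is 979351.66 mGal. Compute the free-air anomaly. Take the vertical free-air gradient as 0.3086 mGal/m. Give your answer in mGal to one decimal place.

Free-air correction = 0.3086 × -417.9 = -128.96 mGal
Free-air anomaly = 979498.62 − 979351.66 + (-128.96) = 18.00 mGal

18.0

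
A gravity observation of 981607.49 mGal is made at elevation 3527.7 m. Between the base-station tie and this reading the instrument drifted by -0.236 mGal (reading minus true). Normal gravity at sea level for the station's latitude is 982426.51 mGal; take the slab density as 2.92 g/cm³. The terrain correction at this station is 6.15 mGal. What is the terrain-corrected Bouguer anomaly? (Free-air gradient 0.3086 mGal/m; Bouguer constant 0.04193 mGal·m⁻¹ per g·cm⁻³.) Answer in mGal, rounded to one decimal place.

-155.9

Drift-corrected reading = 981607.49 − (-0.236) = 981607.726 mGal
Free-air correction = 0.3086 × 3527.7 = 1088.65 mGal
Free-air anomaly = 981607.726 − 982426.51 + (1088.65) = 269.866 mGal
Bouguer slab correction = 0.04193 × 2.92 × 3527.7 = 431.92 mGal
Simple Bouguer anomaly = 269.866 − (431.92) = -162.054 mGal
Complete Bouguer anomaly = -162.054 + 6.15 = -155.904 mGal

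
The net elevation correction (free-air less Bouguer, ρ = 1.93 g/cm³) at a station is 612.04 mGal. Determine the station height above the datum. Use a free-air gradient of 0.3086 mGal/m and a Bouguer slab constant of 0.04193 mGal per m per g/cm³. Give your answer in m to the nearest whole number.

Combined gradient = 0.3086 − 0.04193 × 1.93 = 0.2276751 mGal/m
h = 612.04 / 0.2276751 = 2688.22 m

2688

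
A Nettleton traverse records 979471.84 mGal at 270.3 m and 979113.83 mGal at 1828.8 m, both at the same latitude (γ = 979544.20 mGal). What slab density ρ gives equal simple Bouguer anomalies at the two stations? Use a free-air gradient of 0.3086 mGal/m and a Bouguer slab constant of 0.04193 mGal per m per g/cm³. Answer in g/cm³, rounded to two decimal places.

1.88

Δg_obs = 979113.83 − 979471.84 = -358.01 mGal over Δh = 1828.8 − 270.3 = 1558.5 m
Equal Bouguer anomalies ⇒ Δg_obs + (0.3086 − 0.04193ρ)·Δh = 0
0.3086 − 0.04193ρ = −Δg_obs/Δh = 0.22971
ρ = (0.3086 − 0.22971) / 0.04193 = 1.88 g/cm³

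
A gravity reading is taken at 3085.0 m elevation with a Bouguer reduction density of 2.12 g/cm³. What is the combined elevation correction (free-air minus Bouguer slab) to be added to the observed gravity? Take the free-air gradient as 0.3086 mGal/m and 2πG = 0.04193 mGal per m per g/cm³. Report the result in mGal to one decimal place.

677.8

Combined gradient = 0.3086 − 0.04193 × 2.12 = 0.2197084 mGal/m
Combined elevation correction = 0.2197084 × 3085.0 = 677.8 mGal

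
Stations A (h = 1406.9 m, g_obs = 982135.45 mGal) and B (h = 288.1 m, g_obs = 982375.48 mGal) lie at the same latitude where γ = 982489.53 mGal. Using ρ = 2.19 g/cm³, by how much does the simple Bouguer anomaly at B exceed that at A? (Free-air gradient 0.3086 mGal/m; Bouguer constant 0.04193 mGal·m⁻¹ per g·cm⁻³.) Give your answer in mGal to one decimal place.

-2.5

Δg_SB(A) = 982135.45 − 982489.53 + 0.3086×1406.9 − 0.04193×2.19×1406.9 = -49.10 mGal
Δg_SB(B) = 982375.48 − 982489.53 + 0.3086×288.1 − 0.04193×2.19×288.1 = -51.60 mGal
Difference = -51.60 − (-49.10) = -2.50 mGal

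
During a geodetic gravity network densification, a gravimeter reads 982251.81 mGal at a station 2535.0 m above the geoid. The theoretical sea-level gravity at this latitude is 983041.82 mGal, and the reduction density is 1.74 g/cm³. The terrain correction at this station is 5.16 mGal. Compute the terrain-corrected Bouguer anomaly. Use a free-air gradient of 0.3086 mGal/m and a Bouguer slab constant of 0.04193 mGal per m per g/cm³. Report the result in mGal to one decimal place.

-187.5

Free-air correction = 0.3086 × 2535.0 = 782.30 mGal
Free-air anomaly = 982251.81 − 983041.82 + (782.30) = -7.71 mGal
Bouguer slab correction = 0.04193 × 1.74 × 2535.0 = 184.95 mGal
Simple Bouguer anomaly = -7.71 − (184.95) = -192.66 mGal
Complete Bouguer anomaly = -192.66 + 5.16 = -187.50 mGal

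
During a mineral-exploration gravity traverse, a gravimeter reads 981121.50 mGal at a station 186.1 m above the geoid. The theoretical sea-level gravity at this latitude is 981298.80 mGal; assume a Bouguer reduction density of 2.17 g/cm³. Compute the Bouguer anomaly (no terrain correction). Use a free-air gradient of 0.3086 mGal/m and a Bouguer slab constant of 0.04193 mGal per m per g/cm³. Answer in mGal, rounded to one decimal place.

-136.8

Free-air correction = 0.3086 × 186.1 = 57.43 mGal
Free-air anomaly = 981121.50 − 981298.80 + (57.43) = -119.87 mGal
Bouguer slab correction = 0.04193 × 2.17 × 186.1 = 16.93 mGal
Simple Bouguer anomaly = -119.87 − (16.93) = -136.80 mGal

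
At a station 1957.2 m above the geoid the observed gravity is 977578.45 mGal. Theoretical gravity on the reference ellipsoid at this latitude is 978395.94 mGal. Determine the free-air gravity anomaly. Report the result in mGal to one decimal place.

Free-air correction = 0.3086 × 1957.2 = 603.99 mGal
Free-air anomaly = 977578.45 − 978395.94 + (603.99) = -213.50 mGal

-213.5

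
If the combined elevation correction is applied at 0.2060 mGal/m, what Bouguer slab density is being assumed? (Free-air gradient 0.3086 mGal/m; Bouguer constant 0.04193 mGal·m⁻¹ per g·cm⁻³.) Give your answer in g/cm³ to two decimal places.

0.2060 = 0.3086 − 0.04193 × ρ
ρ = (0.3086 − 0.2060) / 0.04193 = 2.45 g/cm³

2.45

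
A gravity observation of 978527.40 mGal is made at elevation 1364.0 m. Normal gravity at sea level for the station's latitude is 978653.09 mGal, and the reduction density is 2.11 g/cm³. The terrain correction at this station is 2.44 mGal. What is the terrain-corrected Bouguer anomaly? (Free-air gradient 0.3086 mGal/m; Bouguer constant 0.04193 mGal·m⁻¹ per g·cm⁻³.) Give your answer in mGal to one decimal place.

177.0

Free-air correction = 0.3086 × 1364.0 = 420.93 mGal
Free-air anomaly = 978527.40 − 978653.09 + (420.93) = 295.24 mGal
Bouguer slab correction = 0.04193 × 2.11 × 1364.0 = 120.68 mGal
Simple Bouguer anomaly = 295.24 − (120.68) = 174.56 mGal
Complete Bouguer anomaly = 174.56 + 2.44 = 177.00 mGal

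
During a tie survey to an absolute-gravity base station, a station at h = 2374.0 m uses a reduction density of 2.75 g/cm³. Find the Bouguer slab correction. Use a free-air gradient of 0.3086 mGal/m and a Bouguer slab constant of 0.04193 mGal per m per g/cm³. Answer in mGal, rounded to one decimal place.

Bouguer slab correction = 0.04193 × 2.75 × 2374.0 = 273.7 mGal

273.7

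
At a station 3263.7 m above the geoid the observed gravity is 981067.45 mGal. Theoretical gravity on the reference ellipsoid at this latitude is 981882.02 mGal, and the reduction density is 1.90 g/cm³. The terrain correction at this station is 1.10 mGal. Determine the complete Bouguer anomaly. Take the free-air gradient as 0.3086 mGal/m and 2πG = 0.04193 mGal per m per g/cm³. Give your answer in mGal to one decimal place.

-66.3

Free-air correction = 0.3086 × 3263.7 = 1007.18 mGal
Free-air anomaly = 981067.45 − 981882.02 + (1007.18) = 192.61 mGal
Bouguer slab correction = 0.04193 × 1.90 × 3263.7 = 260.01 mGal
Simple Bouguer anomaly = 192.61 − (260.01) = -67.40 mGal
Complete Bouguer anomaly = -67.40 + 1.10 = -66.30 mGal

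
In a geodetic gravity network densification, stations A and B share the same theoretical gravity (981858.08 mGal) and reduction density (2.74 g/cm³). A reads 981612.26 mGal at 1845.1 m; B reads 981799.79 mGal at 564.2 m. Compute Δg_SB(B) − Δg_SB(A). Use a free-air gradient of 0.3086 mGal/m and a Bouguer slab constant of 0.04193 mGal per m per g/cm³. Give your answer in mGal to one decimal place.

-60.6

Δg_SB(A) = 981612.26 − 981858.08 + 0.3086×1845.1 − 0.04193×2.74×1845.1 = 111.60 mGal
Δg_SB(B) = 981799.79 − 981858.08 + 0.3086×564.2 − 0.04193×2.74×564.2 = 51.00 mGal
Difference = 51.00 − (111.60) = -60.60 mGal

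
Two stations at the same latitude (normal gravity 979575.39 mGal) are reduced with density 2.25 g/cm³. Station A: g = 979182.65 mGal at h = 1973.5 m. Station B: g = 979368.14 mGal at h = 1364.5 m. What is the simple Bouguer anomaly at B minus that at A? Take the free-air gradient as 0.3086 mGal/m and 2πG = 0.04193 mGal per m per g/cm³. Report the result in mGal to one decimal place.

Δg_SB(A) = 979182.65 − 979575.39 + 0.3086×1973.5 − 0.04193×2.25×1973.5 = 30.10 mGal
Δg_SB(B) = 979368.14 − 979575.39 + 0.3086×1364.5 − 0.04193×2.25×1364.5 = 85.10 mGal
Difference = 85.10 − (30.10) = 55.00 mGal

55.0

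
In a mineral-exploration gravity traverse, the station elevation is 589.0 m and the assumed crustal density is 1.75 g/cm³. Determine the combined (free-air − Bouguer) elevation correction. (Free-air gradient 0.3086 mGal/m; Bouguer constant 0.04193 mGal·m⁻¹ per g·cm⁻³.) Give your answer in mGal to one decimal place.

Combined gradient = 0.3086 − 0.04193 × 1.75 = 0.2352225 mGal/m
Combined elevation correction = 0.2352225 × 589.0 = 138.5 mGal

138.5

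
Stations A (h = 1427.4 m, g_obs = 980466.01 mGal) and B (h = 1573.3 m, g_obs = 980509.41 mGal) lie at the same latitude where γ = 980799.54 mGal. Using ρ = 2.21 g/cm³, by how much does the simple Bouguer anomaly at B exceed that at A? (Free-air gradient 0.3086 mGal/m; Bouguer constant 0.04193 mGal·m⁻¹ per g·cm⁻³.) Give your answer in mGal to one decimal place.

74.9

Δg_SB(A) = 980466.01 − 980799.54 + 0.3086×1427.4 − 0.04193×2.21×1427.4 = -25.30 mGal
Δg_SB(B) = 980509.41 − 980799.54 + 0.3086×1573.3 − 0.04193×2.21×1573.3 = 49.60 mGal
Difference = 49.60 − (-25.30) = 74.90 mGal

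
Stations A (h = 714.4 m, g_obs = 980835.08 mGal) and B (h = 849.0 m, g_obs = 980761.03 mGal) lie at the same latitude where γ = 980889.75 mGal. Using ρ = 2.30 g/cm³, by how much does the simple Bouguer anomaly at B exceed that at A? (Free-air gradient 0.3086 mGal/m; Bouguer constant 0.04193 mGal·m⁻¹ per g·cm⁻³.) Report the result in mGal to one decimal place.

Δg_SB(A) = 980835.08 − 980889.75 + 0.3086×714.4 − 0.04193×2.30×714.4 = 96.90 mGal
Δg_SB(B) = 980761.03 − 980889.75 + 0.3086×849.0 − 0.04193×2.30×849.0 = 51.40 mGal
Difference = 51.40 − (96.90) = -45.50 mGal

-45.5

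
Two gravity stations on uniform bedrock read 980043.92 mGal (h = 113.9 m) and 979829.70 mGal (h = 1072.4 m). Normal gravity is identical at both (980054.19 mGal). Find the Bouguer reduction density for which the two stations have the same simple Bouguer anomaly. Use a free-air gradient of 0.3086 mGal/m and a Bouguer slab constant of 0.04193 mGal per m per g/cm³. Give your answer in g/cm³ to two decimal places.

2.03

Δg_obs = 979829.70 − 980043.92 = -214.22 mGal over Δh = 1072.4 − 113.9 = 958.5 m
Equal Bouguer anomalies ⇒ Δg_obs + (0.3086 − 0.04193ρ)·Δh = 0
0.3086 − 0.04193ρ = −Δg_obs/Δh = 0.22350
ρ = (0.3086 − 0.22350) / 0.04193 = 2.03 g/cm³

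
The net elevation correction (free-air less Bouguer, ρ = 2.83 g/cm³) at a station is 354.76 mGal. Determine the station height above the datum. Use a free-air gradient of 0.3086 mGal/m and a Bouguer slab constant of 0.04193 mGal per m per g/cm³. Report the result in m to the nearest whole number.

Combined gradient = 0.3086 − 0.04193 × 2.83 = 0.1899381 mGal/m
h = 354.76 / 0.1899381 = 1867.77 m

1868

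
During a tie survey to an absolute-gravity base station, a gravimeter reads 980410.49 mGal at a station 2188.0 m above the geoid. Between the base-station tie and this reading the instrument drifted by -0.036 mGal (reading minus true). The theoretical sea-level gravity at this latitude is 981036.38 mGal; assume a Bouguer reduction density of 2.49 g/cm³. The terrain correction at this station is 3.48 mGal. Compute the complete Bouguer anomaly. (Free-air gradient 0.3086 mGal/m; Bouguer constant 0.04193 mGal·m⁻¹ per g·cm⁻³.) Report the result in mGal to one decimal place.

-175.6

Drift-corrected reading = 980410.49 − (-0.036) = 980410.526 mGal
Free-air correction = 0.3086 × 2188.0 = 675.22 mGal
Free-air anomaly = 980410.526 − 981036.38 + (675.22) = 49.366 mGal
Bouguer slab correction = 0.04193 × 2.49 × 2188.0 = 228.44 mGal
Simple Bouguer anomaly = 49.366 − (228.44) = -179.074 mGal
Complete Bouguer anomaly = -179.074 + 3.48 = -175.594 mGal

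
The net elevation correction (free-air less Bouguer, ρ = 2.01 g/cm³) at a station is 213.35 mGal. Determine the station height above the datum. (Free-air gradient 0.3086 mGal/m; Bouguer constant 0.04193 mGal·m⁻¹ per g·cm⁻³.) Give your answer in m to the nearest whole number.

Combined gradient = 0.3086 − 0.04193 × 2.01 = 0.2243207 mGal/m
h = 213.35 / 0.2243207 = 951.09 m

951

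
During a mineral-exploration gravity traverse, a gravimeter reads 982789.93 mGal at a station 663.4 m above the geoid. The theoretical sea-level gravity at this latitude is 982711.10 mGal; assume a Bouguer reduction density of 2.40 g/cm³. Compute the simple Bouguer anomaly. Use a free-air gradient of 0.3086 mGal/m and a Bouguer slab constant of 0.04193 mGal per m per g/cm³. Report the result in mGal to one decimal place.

Free-air correction = 0.3086 × 663.4 = 204.73 mGal
Free-air anomaly = 982789.93 − 982711.10 + (204.73) = 283.56 mGal
Bouguer slab correction = 0.04193 × 2.40 × 663.4 = 66.76 mGal
Simple Bouguer anomaly = 283.56 − (66.76) = 216.80 mGal

216.8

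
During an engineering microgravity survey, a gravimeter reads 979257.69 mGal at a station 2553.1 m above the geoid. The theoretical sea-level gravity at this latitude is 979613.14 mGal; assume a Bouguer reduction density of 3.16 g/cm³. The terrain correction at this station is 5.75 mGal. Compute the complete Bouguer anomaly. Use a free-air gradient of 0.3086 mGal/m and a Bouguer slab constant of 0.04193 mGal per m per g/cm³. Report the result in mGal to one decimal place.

99.9

Free-air correction = 0.3086 × 2553.1 = 787.89 mGal
Free-air anomaly = 979257.69 − 979613.14 + (787.89) = 432.44 mGal
Bouguer slab correction = 0.04193 × 3.16 × 2553.1 = 338.28 mGal
Simple Bouguer anomaly = 432.44 − (338.28) = 94.16 mGal
Complete Bouguer anomaly = 94.16 + 5.75 = 99.91 mGal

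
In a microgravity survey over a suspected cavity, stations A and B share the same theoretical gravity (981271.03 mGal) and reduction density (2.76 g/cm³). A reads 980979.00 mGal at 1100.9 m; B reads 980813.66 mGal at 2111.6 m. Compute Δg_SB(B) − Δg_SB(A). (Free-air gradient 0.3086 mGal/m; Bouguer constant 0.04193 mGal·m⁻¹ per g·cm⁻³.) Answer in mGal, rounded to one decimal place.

Δg_SB(A) = 980979.00 − 981271.03 + 0.3086×1100.9 − 0.04193×2.76×1100.9 = -79.70 mGal
Δg_SB(B) = 980813.66 − 981271.03 + 0.3086×2111.6 − 0.04193×2.76×2111.6 = -50.10 mGal
Difference = -50.10 − (-79.70) = 29.60 mGal

29.6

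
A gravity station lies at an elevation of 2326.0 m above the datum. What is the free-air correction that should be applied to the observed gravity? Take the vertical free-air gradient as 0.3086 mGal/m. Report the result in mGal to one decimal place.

Free-air correction = 0.3086 × 2326.0 = 717.8 mGal

717.8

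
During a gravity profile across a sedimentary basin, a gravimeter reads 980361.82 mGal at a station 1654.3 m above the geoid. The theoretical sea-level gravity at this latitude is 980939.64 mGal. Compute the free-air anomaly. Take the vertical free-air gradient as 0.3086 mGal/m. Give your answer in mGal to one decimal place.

-67.3

Free-air correction = 0.3086 × 1654.3 = 510.52 mGal
Free-air anomaly = 980361.82 − 980939.64 + (510.52) = -67.30 mGal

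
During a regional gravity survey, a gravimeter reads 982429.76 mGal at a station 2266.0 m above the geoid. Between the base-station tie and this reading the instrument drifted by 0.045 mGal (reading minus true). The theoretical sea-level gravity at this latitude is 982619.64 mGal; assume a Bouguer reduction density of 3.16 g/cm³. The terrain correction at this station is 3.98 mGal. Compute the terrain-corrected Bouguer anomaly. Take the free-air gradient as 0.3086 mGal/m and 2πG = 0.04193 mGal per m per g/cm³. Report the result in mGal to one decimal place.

213.1

Drift-corrected reading = 982429.76 − (0.045) = 982429.715 mGal
Free-air correction = 0.3086 × 2266.0 = 699.29 mGal
Free-air anomaly = 982429.715 − 982619.64 + (699.29) = 509.365 mGal
Bouguer slab correction = 0.04193 × 3.16 × 2266.0 = 300.24 mGal
Simple Bouguer anomaly = 509.365 − (300.24) = 209.125 mGal
Complete Bouguer anomaly = 209.125 + 3.98 = 213.105 mGal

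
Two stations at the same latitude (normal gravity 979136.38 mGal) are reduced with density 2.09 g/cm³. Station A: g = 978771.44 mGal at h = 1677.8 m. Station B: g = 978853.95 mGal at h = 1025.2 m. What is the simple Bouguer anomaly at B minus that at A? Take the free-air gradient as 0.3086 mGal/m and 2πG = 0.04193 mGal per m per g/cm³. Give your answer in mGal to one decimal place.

Δg_SB(A) = 978771.44 − 979136.38 + 0.3086×1677.8 − 0.04193×2.09×1677.8 = 5.80 mGal
Δg_SB(B) = 978853.95 − 979136.38 + 0.3086×1025.2 − 0.04193×2.09×1025.2 = -55.90 mGal
Difference = -55.90 − (5.80) = -61.70 mGal

-61.7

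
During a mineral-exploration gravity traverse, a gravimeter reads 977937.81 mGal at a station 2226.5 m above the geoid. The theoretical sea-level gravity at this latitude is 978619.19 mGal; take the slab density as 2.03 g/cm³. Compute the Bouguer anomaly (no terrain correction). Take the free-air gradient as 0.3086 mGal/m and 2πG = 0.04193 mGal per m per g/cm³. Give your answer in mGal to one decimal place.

-183.8

Free-air correction = 0.3086 × 2226.5 = 687.10 mGal
Free-air anomaly = 977937.81 − 978619.19 + (687.10) = 5.72 mGal
Bouguer slab correction = 0.04193 × 2.03 × 2226.5 = 189.52 mGal
Simple Bouguer anomaly = 5.72 − (189.52) = -183.80 mGal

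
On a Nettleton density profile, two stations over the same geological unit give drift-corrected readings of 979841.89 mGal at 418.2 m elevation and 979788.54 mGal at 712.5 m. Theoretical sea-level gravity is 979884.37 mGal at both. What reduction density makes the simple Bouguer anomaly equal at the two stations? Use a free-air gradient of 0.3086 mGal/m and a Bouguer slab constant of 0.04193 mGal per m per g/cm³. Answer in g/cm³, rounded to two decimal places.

Δg_obs = 979788.54 − 979841.89 = -53.35 mGal over Δh = 712.5 − 418.2 = 294.3 m
Equal Bouguer anomalies ⇒ Δg_obs + (0.3086 − 0.04193ρ)·Δh = 0
0.3086 − 0.04193ρ = −Δg_obs/Δh = 0.18128
ρ = (0.3086 − 0.18128) / 0.04193 = 3.04 g/cm³

3.04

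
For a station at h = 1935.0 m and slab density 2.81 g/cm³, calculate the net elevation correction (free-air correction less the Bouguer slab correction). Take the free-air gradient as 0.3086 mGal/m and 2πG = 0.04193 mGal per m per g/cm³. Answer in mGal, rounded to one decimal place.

Combined gradient = 0.3086 − 0.04193 × 2.81 = 0.1907767 mGal/m
Combined elevation correction = 0.1907767 × 1935.0 = 369.2 mGal

369.2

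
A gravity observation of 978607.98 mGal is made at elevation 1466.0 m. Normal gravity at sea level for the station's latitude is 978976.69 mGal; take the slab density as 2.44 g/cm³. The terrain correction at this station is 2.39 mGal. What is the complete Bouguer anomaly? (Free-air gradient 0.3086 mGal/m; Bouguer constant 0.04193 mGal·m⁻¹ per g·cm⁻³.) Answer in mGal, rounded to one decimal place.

Free-air correction = 0.3086 × 1466.0 = 452.41 mGal
Free-air anomaly = 978607.98 − 978976.69 + (452.41) = 83.70 mGal
Bouguer slab correction = 0.04193 × 2.44 × 1466.0 = 149.99 mGal
Simple Bouguer anomaly = 83.70 − (149.99) = -66.29 mGal
Complete Bouguer anomaly = -66.29 + 2.39 = -63.90 mGal

-63.9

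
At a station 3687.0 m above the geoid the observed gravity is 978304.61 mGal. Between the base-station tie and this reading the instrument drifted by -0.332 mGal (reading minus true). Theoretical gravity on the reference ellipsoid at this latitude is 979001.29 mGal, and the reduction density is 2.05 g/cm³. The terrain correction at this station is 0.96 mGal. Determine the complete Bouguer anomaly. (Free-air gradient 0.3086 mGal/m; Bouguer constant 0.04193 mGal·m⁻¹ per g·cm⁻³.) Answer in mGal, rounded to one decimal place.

125.5

Drift-corrected reading = 978304.61 − (-0.332) = 978304.942 mGal
Free-air correction = 0.3086 × 3687.0 = 1137.81 mGal
Free-air anomaly = 978304.942 − 979001.29 + (1137.81) = 441.462 mGal
Bouguer slab correction = 0.04193 × 2.05 × 3687.0 = 316.92 mGal
Simple Bouguer anomaly = 441.462 − (316.92) = 124.542 mGal
Complete Bouguer anomaly = 124.542 + 0.96 = 125.502 mGal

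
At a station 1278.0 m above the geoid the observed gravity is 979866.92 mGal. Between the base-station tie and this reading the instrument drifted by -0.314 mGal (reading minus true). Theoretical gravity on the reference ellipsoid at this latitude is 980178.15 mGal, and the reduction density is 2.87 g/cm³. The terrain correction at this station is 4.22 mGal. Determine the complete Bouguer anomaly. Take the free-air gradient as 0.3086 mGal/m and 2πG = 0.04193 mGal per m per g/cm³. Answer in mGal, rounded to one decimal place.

-66.1

Drift-corrected reading = 979866.92 − (-0.314) = 979867.234 mGal
Free-air correction = 0.3086 × 1278.0 = 394.39 mGal
Free-air anomaly = 979867.234 − 980178.15 + (394.39) = 83.474 mGal
Bouguer slab correction = 0.04193 × 2.87 × 1278.0 = 153.79 mGal
Simple Bouguer anomaly = 83.474 − (153.79) = -70.316 mGal
Complete Bouguer anomaly = -70.316 + 4.22 = -66.096 mGal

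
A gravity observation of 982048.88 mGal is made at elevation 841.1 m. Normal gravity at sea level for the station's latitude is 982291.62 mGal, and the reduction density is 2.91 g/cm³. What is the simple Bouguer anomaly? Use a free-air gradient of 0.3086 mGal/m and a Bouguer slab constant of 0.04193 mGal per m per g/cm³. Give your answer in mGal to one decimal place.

Free-air correction = 0.3086 × 841.1 = 259.56 mGal
Free-air anomaly = 982048.88 − 982291.62 + (259.56) = 16.82 mGal
Bouguer slab correction = 0.04193 × 2.91 × 841.1 = 102.63 mGal
Simple Bouguer anomaly = 16.82 − (102.63) = -85.81 mGal

-85.8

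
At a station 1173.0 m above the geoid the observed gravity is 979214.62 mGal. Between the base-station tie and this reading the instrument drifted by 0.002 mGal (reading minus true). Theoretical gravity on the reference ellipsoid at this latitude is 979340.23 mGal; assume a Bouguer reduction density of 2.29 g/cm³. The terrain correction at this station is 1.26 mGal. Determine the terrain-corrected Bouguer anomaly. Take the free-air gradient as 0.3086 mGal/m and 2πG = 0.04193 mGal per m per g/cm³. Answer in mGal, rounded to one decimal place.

125.0

Drift-corrected reading = 979214.62 − (0.002) = 979214.618 mGal
Free-air correction = 0.3086 × 1173.0 = 361.99 mGal
Free-air anomaly = 979214.618 − 979340.23 + (361.99) = 236.378 mGal
Bouguer slab correction = 0.04193 × 2.29 × 1173.0 = 112.63 mGal
Simple Bouguer anomaly = 236.378 − (112.63) = 123.748 mGal
Complete Bouguer anomaly = 123.748 + 1.26 = 125.008 mGal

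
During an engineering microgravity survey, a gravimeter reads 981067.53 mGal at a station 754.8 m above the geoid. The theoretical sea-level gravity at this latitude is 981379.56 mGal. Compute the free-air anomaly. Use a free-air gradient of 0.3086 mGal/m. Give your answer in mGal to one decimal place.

Free-air correction = 0.3086 × 754.8 = 232.93 mGal
Free-air anomaly = 981067.53 − 981379.56 + (232.93) = -79.10 mGal

-79.1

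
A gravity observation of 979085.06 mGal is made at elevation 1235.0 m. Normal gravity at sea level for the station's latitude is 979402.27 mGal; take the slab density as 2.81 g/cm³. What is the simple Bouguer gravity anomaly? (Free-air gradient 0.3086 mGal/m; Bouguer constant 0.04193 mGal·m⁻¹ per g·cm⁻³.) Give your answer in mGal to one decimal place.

Free-air correction = 0.3086 × 1235.0 = 381.12 mGal
Free-air anomaly = 979085.06 − 979402.27 + (381.12) = 63.91 mGal
Bouguer slab correction = 0.04193 × 2.81 × 1235.0 = 145.51 mGal
Simple Bouguer anomaly = 63.91 − (145.51) = -81.60 mGal

-81.6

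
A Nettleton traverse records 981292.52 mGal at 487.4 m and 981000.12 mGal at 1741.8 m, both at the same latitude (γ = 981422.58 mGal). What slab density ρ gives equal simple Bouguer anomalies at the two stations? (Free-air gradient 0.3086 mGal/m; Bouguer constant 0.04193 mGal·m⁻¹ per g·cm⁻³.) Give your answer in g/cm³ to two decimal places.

1.80

Δg_obs = 981000.12 − 981292.52 = -292.40 mGal over Δh = 1741.8 − 487.4 = 1254.4 m
Equal Bouguer anomalies ⇒ Δg_obs + (0.3086 − 0.04193ρ)·Δh = 0
0.3086 − 0.04193ρ = −Δg_obs/Δh = 0.23310
ρ = (0.3086 − 0.23310) / 0.04193 = 1.80 g/cm³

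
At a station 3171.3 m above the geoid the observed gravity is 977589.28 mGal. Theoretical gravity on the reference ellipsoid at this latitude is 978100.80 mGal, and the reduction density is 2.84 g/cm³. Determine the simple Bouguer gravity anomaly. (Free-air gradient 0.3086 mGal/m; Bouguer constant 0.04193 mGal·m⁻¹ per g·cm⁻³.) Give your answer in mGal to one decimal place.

89.5

Free-air correction = 0.3086 × 3171.3 = 978.66 mGal
Free-air anomaly = 977589.28 − 978100.80 + (978.66) = 467.14 mGal
Bouguer slab correction = 0.04193 × 2.84 × 3171.3 = 377.64 mGal
Simple Bouguer anomaly = 467.14 − (377.64) = 89.50 mGal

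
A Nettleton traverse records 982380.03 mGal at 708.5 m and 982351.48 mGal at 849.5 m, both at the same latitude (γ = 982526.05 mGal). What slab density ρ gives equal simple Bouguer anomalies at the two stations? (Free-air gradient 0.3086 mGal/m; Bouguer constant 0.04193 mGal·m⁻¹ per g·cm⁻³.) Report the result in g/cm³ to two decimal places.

2.53

Δg_obs = 982351.48 − 982380.03 = -28.55 mGal over Δh = 849.5 − 708.5 = 141.0 m
Equal Bouguer anomalies ⇒ Δg_obs + (0.3086 − 0.04193ρ)·Δh = 0
0.3086 − 0.04193ρ = −Δg_obs/Δh = 0.20248
ρ = (0.3086 − 0.20248) / 0.04193 = 2.53 g/cm³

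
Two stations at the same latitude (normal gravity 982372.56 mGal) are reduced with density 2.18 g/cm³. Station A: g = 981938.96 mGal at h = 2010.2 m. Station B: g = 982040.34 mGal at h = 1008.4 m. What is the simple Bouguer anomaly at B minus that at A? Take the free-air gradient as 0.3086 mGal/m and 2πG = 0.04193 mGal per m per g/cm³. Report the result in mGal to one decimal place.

-116.2

Δg_SB(A) = 981938.96 − 982372.56 + 0.3086×2010.2 − 0.04193×2.18×2010.2 = 3.00 mGal
Δg_SB(B) = 982040.34 − 982372.56 + 0.3086×1008.4 − 0.04193×2.18×1008.4 = -113.20 mGal
Difference = -113.20 − (3.00) = -116.20 mGal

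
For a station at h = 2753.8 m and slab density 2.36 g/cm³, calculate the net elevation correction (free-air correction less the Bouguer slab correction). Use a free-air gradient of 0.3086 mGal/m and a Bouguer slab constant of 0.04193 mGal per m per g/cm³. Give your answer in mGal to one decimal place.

577.3

Combined gradient = 0.3086 − 0.04193 × 2.36 = 0.2096452 mGal/m
Combined elevation correction = 0.2096452 × 2753.8 = 577.3 mGal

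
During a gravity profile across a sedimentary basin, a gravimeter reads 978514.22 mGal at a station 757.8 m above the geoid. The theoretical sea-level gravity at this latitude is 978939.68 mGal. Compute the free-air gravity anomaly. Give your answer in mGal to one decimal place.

-191.6

Free-air correction = 0.3086 × 757.8 = 233.86 mGal
Free-air anomaly = 978514.22 − 978939.68 + (233.86) = -191.60 mGal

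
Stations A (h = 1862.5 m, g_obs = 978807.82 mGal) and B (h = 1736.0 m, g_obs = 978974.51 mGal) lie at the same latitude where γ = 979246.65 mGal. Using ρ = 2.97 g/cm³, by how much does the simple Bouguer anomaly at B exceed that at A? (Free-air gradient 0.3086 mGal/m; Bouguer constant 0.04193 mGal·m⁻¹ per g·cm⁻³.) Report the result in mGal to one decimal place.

143.4

Δg_SB(A) = 978807.82 − 979246.65 + 0.3086×1862.5 − 0.04193×2.97×1862.5 = -96.00 mGal
Δg_SB(B) = 978974.51 − 979246.65 + 0.3086×1736.0 − 0.04193×2.97×1736.0 = 47.40 mGal
Difference = 47.40 − (-96.00) = 143.40 mGal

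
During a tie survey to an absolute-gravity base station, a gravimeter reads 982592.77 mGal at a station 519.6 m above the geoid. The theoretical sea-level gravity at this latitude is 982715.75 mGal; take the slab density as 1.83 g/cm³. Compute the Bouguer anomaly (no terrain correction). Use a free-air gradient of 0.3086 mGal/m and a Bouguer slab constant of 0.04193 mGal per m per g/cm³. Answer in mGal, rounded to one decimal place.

Free-air correction = 0.3086 × 519.6 = 160.35 mGal
Free-air anomaly = 982592.77 − 982715.75 + (160.35) = 37.37 mGal
Bouguer slab correction = 0.04193 × 1.83 × 519.6 = 39.87 mGal
Simple Bouguer anomaly = 37.37 − (39.87) = -2.50 mGal

-2.5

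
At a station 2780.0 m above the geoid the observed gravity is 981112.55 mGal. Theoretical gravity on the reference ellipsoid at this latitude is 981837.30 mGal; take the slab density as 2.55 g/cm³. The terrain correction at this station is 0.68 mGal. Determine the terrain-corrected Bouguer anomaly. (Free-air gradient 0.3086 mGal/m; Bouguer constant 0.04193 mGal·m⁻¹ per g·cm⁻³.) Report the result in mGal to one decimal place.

Free-air correction = 0.3086 × 2780.0 = 857.91 mGal
Free-air anomaly = 981112.55 − 981837.30 + (857.91) = 133.16 mGal
Bouguer slab correction = 0.04193 × 2.55 × 2780.0 = 297.24 mGal
Simple Bouguer anomaly = 133.16 − (297.24) = -164.08 mGal
Complete Bouguer anomaly = -164.08 + 0.68 = -163.40 mGal

-163.4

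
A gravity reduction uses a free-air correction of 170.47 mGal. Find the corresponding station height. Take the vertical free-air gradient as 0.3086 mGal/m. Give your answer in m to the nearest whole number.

552

h = 170.47 / 0.3086 = 552.40 m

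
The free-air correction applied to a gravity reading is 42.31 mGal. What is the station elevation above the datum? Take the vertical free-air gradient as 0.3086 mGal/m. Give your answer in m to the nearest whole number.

h = 42.31 / 0.3086 = 137.10 m

137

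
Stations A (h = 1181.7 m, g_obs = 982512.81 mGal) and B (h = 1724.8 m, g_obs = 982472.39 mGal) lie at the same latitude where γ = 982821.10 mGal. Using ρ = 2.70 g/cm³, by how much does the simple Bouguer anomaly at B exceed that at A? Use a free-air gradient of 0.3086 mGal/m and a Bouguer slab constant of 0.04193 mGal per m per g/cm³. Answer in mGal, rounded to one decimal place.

65.7

Δg_SB(A) = 982512.81 − 982821.10 + 0.3086×1181.7 − 0.04193×2.70×1181.7 = -77.40 mGal
Δg_SB(B) = 982472.39 − 982821.10 + 0.3086×1724.8 − 0.04193×2.70×1724.8 = -11.70 mGal
Difference = -11.70 − (-77.40) = 65.70 mGal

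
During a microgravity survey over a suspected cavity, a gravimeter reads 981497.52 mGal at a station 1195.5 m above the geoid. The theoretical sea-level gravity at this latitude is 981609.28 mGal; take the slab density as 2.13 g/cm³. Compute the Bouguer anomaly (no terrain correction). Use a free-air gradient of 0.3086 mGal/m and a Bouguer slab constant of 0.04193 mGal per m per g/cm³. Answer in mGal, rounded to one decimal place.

Free-air correction = 0.3086 × 1195.5 = 368.93 mGal
Free-air anomaly = 981497.52 − 981609.28 + (368.93) = 257.17 mGal
Bouguer slab correction = 0.04193 × 2.13 × 1195.5 = 106.77 mGal
Simple Bouguer anomaly = 257.17 − (106.77) = 150.40 mGal

150.4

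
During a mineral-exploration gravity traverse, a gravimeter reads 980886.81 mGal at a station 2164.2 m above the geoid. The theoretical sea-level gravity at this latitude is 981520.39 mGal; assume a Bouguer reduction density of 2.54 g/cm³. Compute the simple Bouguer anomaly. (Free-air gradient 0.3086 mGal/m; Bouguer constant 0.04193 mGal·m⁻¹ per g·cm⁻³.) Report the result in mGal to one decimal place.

Free-air correction = 0.3086 × 2164.2 = 667.87 mGal
Free-air anomaly = 980886.81 − 981520.39 + (667.87) = 34.29 mGal
Bouguer slab correction = 0.04193 × 2.54 × 2164.2 = 230.49 mGal
Simple Bouguer anomaly = 34.29 − (230.49) = -196.20 mGal

-196.2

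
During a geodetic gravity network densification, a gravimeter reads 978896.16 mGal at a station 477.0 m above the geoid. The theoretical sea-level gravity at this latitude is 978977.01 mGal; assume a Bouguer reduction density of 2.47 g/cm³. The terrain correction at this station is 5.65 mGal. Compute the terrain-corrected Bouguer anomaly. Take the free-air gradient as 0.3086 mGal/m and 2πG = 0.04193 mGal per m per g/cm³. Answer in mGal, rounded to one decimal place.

Free-air correction = 0.3086 × 477.0 = 147.20 mGal
Free-air anomaly = 978896.16 − 978977.01 + (147.20) = 66.35 mGal
Bouguer slab correction = 0.04193 × 2.47 × 477.0 = 49.40 mGal
Simple Bouguer anomaly = 66.35 − (49.40) = 16.95 mGal
Complete Bouguer anomaly = 16.95 + 5.65 = 22.60 mGal

22.6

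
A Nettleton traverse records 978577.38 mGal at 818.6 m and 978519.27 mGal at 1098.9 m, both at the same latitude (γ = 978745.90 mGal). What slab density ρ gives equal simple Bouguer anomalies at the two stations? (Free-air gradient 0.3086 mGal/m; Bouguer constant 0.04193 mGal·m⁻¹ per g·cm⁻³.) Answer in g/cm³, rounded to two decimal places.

2.42

Δg_obs = 978519.27 − 978577.38 = -58.11 mGal over Δh = 1098.9 − 818.6 = 280.3 m
Equal Bouguer anomalies ⇒ Δg_obs + (0.3086 − 0.04193ρ)·Δh = 0
0.3086 − 0.04193ρ = −Δg_obs/Δh = 0.20731
ρ = (0.3086 − 0.20731) / 0.04193 = 2.42 g/cm³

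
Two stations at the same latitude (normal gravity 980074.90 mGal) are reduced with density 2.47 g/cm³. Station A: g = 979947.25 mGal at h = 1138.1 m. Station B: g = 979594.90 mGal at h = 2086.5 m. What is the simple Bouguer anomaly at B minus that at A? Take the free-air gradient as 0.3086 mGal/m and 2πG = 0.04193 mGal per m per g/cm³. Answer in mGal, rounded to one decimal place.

Δg_SB(A) = 979947.25 − 980074.90 + 0.3086×1138.1 − 0.04193×2.47×1138.1 = 105.70 mGal
Δg_SB(B) = 979594.90 − 980074.90 + 0.3086×2086.5 − 0.04193×2.47×2086.5 = -52.20 mGal
Difference = -52.20 − (105.70) = -157.90 mGal

-157.9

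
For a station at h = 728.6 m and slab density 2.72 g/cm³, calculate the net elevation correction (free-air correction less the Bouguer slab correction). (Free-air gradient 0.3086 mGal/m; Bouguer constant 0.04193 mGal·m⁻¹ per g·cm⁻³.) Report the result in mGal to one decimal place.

141.7

Combined gradient = 0.3086 − 0.04193 × 2.72 = 0.1945504 mGal/m
Combined elevation correction = 0.1945504 × 728.6 = 141.7 mGal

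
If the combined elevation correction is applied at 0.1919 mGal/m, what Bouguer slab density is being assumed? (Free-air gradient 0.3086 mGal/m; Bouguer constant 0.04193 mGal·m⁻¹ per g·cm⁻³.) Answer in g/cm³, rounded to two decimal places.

2.78

0.1919 = 0.3086 − 0.04193 × ρ
ρ = (0.3086 − 0.1919) / 0.04193 = 2.78 g/cm³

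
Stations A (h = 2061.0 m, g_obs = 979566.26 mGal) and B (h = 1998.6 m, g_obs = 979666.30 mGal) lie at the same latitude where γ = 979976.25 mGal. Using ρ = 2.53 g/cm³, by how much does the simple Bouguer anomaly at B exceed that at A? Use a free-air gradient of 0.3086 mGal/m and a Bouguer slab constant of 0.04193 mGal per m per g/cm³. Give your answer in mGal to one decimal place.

87.4

Δg_SB(A) = 979566.26 − 979976.25 + 0.3086×2061.0 − 0.04193×2.53×2061.0 = 7.40 mGal
Δg_SB(B) = 979666.30 − 979976.25 + 0.3086×1998.6 − 0.04193×2.53×1998.6 = 94.80 mGal
Difference = 94.80 − (7.40) = 87.40 mGal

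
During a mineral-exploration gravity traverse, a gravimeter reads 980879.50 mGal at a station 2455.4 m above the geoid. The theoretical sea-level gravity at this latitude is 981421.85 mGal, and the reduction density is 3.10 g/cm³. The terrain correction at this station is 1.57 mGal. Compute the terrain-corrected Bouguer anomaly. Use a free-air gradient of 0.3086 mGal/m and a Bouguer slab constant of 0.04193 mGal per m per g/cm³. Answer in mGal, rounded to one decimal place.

-102.2

Free-air correction = 0.3086 × 2455.4 = 757.74 mGal
Free-air anomaly = 980879.50 − 981421.85 + (757.74) = 215.39 mGal
Bouguer slab correction = 0.04193 × 3.10 × 2455.4 = 319.16 mGal
Simple Bouguer anomaly = 215.39 − (319.16) = -103.77 mGal
Complete Bouguer anomaly = -103.77 + 1.57 = -102.20 mGal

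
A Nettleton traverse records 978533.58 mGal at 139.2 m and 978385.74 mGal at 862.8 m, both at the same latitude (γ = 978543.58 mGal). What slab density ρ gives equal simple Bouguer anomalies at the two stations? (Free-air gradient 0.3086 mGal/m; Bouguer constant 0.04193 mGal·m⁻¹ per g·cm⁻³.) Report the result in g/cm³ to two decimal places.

2.49

Δg_obs = 978385.74 − 978533.58 = -147.84 mGal over Δh = 862.8 − 139.2 = 723.6 m
Equal Bouguer anomalies ⇒ Δg_obs + (0.3086 − 0.04193ρ)·Δh = 0
0.3086 − 0.04193ρ = −Δg_obs/Δh = 0.20431
ρ = (0.3086 − 0.20431) / 0.04193 = 2.49 g/cm³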